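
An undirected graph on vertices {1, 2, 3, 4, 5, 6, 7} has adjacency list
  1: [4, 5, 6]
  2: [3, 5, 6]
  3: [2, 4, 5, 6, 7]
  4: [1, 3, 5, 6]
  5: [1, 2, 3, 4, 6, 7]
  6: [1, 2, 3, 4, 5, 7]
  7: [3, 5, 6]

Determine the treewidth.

A width-3 tree decomposition is:
Bags: B1 = {3, 4, 5, 6}  B2 = {2, 3, 5, 6}  B3 = {1, 4, 5, 6}  B4 = {3, 5, 6, 7}
Tree: B1–B2, B1–B3, B2–B4
Each bag holds 4 vertices, so the decomposition has width 3, which upper-bounds the treewidth. On the other hand G contains the 4-clique {1, 4, 5, 6}. A clique must lie in a single bag of any decomposition, so no decomposition can have width below 3. Therefore the treewidth is 3.

3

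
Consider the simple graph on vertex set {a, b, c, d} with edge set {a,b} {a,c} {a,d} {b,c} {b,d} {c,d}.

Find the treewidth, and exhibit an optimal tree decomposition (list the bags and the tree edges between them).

Treewidth 3.
One optimal decomposition is:
Bags: B1 = {a, b, c, d}
Tree: (single bag)

With just one bag of size 4, the width is 4 − 1 = 3, so tw(G) ≤ 3. For the lower bound, the 4 vertices {a, b, c, d} are pairwise adjacent, and any tree decomposition puts a clique entirely inside one bag — forcing width ≥ 3. The upper and lower bounds meet at 3, so that is the treewidth.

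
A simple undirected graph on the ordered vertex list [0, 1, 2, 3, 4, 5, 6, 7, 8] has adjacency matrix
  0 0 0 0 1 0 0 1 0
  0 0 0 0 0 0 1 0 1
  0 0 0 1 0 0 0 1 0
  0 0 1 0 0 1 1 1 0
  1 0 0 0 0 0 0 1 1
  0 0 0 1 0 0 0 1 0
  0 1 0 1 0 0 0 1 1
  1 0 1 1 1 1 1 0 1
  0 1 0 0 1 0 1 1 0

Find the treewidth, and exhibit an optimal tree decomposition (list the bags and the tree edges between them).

Treewidth 2.
One optimal decomposition is:
Bags: B1 = {3, 6, 7}  B2 = {2, 3, 7}  B3 = {3, 5, 7}  B4 = {6, 7, 8}  B5 = {1, 6, 8}  B6 = {4, 7, 8}  B7 = {0, 4, 7}
Tree: B1–B2, B1–B3, B1–B4, B4–B5, B4–B6, B6–B7

Every bag has size at most 3, so the width is 3 − 1 = 2 and tw(G) ≤ 2. Conversely, {1, 6, 8} is a clique of size 3, and the vertices of any clique must share a bag in every tree decomposition; so some bag has ≥ 3 vertices and tw(G) ≥ 2. Combining the bounds, tw(G) = 2.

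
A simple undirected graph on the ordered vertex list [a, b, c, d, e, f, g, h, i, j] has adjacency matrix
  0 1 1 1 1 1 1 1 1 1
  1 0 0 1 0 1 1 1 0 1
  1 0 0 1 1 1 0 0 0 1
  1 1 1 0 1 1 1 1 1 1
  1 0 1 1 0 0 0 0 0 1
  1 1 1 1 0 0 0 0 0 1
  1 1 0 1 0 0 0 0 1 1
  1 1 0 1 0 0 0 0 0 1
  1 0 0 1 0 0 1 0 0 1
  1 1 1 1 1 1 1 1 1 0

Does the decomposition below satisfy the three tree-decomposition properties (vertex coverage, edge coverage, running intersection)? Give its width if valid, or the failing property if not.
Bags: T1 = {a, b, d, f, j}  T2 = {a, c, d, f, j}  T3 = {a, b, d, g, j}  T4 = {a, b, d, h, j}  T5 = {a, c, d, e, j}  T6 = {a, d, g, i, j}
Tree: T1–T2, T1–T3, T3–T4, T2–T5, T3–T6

Every vertex of G appears in some bag (union = {a, b, c, d, e, f, g, h, i, j}); every edge is covered by a bag; and for each vertex v the set of bags containing v is connected in the bag tree. The decomposition is therefore valid. The largest bag has 5 vertices, so the width is 4.

Yes; width 4.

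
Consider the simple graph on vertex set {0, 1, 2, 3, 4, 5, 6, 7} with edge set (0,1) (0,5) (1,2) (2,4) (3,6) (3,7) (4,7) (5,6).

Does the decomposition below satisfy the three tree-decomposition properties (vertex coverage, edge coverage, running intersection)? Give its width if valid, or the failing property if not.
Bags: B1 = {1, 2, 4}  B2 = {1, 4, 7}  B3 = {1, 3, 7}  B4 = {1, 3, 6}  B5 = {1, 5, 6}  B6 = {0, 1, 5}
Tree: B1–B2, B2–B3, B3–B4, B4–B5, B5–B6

Every vertex of G appears in some bag (union = {0, 1, 2, 3, 4, 5, 6, 7}); every edge is covered by a bag; and for each vertex v the set of bags containing v is connected in the bag tree. The decomposition is therefore valid. The largest bag has 3 vertices, so the width is 2.

Yes; width 2.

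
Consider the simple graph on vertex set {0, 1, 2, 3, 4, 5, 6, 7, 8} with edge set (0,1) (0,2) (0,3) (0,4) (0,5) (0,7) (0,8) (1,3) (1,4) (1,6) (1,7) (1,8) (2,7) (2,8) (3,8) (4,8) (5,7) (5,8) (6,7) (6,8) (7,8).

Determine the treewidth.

3

A width-3 tree decomposition is:
Bags: B1 = {0, 5, 7, 8}  B2 = {0, 1, 7, 8}  B3 = {1, 6, 7, 8}  B4 = {0, 2, 7, 8}  B5 = {0, 1, 3, 8}  B6 = {0, 1, 4, 8}
Tree: B1–B2, B2–B3, B1–B4, B2–B5, B5–B6
Each bag holds 4 vertices, so the decomposition has width 3, which upper-bounds the treewidth. On the other hand G contains the 4-clique {0, 1, 3, 8}. A clique must lie in a single bag of any decomposition, so no decomposition can have width below 3. Combining the bounds, tw(G) = 3.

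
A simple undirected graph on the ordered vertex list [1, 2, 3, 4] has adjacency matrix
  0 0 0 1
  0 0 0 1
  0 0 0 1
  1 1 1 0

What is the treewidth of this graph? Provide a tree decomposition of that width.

Every bag has size at most 2, so the width is 2 − 1 = 1 and tw(G) ≤ 1. G has an edge, so its treewidth is at least 1. Therefore the treewidth is 1.

Treewidth 1.
One optimal decomposition is:
Bags: B1 = {3, 4}  B2 = {1, 4}  B3 = {2, 4}
Tree: B1–B2, B2–B3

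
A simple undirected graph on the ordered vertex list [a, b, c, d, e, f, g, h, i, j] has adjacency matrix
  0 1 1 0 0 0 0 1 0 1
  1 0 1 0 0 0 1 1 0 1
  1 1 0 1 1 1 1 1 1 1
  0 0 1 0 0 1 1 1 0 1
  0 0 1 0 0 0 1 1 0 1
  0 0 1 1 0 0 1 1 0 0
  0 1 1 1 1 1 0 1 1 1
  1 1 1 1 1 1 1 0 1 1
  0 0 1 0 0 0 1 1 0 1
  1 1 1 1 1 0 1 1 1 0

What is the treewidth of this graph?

A width-4 tree decomposition is:
Bags: B1 = {c, e, g, h, j}  B2 = {b, c, g, h, j}  B3 = {c, d, g, h, j}  B4 = {a, b, c, h, j}  B5 = {c, g, h, i, j}  B6 = {c, d, f, g, h}
Tree: B1–B2, B2–B3, B2–B4, B3–B5, B3–B6
The largest bag has 5 vertices, giving width 4; this decomposition certifies tw(G) ≤ 4. For the lower bound, the 5 vertices {c, d, g, h, j} are pairwise adjacent, and any tree decomposition puts a clique entirely inside one bag — forcing width ≥ 4. Hence tw(G) = 4 exactly.

4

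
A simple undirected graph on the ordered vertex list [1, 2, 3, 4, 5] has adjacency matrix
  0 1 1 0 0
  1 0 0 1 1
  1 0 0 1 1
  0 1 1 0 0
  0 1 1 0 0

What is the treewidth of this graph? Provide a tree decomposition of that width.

The largest bag has 3 vertices, giving width 2; this decomposition certifies tw(G) ≤ 2. Since 4–3–5–2–4 is a cycle in G, G is not acyclic. Forests are exactly the graphs of treewidth ≤ 1, so tw(G) ≥ 2. Hence tw(G) = 2 exactly.

Treewidth 2.
One such decomposition:
Bags: B1 = {2, 3, 4}  B2 = {2, 3, 5}  B3 = {1, 2, 3}
Tree: B1–B2, B2–B3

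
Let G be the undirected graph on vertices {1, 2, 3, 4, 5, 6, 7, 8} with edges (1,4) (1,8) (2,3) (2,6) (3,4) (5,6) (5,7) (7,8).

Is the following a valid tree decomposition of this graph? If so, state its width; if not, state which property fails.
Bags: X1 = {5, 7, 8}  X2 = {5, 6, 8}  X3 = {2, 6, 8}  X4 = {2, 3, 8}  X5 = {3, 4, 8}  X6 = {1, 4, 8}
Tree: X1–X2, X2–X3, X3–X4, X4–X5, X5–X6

Checking the three conditions: (i) the bags cover all of {1, 2, 3, 4, 5, 6, 7, 8}; (ii) for each edge, some bag contains both endpoints; (iii) the bags containing any fixed vertex form a subtree. All hold, so the decomposition is valid with width 3 − 1 = 2.

Yes; width 2.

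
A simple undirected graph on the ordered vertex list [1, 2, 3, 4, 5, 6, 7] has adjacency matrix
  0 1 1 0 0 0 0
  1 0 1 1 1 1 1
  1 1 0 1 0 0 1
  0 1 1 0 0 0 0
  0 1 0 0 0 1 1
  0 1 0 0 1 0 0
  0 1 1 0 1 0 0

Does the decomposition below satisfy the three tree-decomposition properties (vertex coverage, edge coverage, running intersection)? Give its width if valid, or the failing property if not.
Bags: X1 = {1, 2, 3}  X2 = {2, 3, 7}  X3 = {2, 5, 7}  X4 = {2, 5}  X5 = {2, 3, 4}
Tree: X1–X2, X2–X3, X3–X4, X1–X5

No — vertex 6 appears in no bag.

A tree decomposition must satisfy three properties: every vertex lies in some bag; for every edge, both endpoints lie together in some bag; and for every vertex, the bags containing it form a connected subtree. Here vertex 6 appears in no bag, so the decomposition is invalid.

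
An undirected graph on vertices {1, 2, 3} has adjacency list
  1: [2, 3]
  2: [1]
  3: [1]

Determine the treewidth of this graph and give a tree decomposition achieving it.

Treewidth 1.
Bags: B1 = {1, 3}  B2 = {1, 2}
Tree: B1–B2

Each bag holds 2 vertices, so the decomposition has width 1, which upper-bounds the treewidth. G has an edge, so its treewidth is at least 1. Therefore the treewidth is 1.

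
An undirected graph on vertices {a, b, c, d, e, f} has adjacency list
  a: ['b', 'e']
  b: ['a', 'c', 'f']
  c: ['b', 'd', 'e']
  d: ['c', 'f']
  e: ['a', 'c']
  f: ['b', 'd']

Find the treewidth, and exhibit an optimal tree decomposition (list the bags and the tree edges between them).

Each bag holds 3 vertices, so the decomposition has width 2, which upper-bounds the treewidth. Since d–f–b–c–d is a cycle in G, G is not acyclic. Forests are exactly the graphs of treewidth ≤ 1, so tw(G) ≥ 2. Hence tw(G) = 2 exactly.

Treewidth 2.
One such decomposition:
Bags: B1 = {c, d, f}  B2 = {b, c, f}  B3 = {b, c, e}  B4 = {a, b, e}
Tree: B1–B2, B2–B3, B3–B4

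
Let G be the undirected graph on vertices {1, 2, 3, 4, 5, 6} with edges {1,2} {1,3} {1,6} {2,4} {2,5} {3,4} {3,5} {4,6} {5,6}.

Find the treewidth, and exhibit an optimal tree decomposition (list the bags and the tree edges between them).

Each bag holds 4 vertices, so the decomposition has width 3, which upper-bounds the treewidth. For the lower bound: the 4 vertex sets {2,4}, {1,3}, {5}, {6} are disjoint, each induces a connected subgraph, and every pair is joined by at least one edge of G. Contracting each set to a single vertex therefore yields K_{4} as a minor, and since treewidth is minor-monotone, tw(G) ≥ tw(K_{4}) = 3. Combining the bounds, tw(G) = 3.

Treewidth 3.
Bags: B1 = {1, 2, 4, 5}  B2 = {1, 3, 4, 5}  B3 = {1, 4, 5, 6}
Tree: B1–B2, B2–B3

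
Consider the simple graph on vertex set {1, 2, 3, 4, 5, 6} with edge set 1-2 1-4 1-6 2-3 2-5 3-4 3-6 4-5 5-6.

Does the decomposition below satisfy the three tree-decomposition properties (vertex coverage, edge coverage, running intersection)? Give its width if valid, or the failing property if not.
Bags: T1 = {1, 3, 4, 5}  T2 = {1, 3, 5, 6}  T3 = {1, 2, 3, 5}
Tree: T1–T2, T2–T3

Yes; width 3.

Every vertex of G appears in some bag (union = {1, 2, 3, 4, 5, 6}); every edge is covered by a bag; and for each vertex v the set of bags containing v is connected in the bag tree. The decomposition is therefore valid. The largest bag has 4 vertices, so the width is 3.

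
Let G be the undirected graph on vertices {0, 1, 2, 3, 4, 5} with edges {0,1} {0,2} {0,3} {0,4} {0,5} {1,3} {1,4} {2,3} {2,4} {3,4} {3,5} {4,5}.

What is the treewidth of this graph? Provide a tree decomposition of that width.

Treewidth 3.
One optimal decomposition is:
Bags: B1 = {0, 1, 3, 4}  B2 = {0, 2, 3, 4}  B3 = {0, 3, 4, 5}
Tree: B1–B2, B2–B3

Every bag has size at most 4, so the width is 4 − 1 = 3 and tw(G) ≤ 3. For the lower bound, the 4 vertices {0, 1, 3, 4} are pairwise adjacent, and any tree decomposition puts a clique entirely inside one bag — forcing width ≥ 3. Therefore the treewidth is 3.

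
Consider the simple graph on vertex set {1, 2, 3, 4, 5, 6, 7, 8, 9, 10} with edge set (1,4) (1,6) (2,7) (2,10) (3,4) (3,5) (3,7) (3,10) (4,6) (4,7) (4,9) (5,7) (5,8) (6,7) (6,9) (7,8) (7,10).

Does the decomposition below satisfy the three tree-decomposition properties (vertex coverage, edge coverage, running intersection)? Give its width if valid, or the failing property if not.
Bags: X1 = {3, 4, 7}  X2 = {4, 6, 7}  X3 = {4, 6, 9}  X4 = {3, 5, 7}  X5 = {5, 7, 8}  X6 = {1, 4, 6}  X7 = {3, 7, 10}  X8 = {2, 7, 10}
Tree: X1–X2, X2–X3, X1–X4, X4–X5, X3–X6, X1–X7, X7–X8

Every vertex of G appears in some bag (union = {1, 2, 3, 4, 5, 6, 7, 8, 9, 10}); every edge is covered by a bag; and for each vertex v the set of bags containing v is connected in the bag tree. The decomposition is therefore valid. The largest bag has 3 vertices, so the width is 2.

Yes; width 2.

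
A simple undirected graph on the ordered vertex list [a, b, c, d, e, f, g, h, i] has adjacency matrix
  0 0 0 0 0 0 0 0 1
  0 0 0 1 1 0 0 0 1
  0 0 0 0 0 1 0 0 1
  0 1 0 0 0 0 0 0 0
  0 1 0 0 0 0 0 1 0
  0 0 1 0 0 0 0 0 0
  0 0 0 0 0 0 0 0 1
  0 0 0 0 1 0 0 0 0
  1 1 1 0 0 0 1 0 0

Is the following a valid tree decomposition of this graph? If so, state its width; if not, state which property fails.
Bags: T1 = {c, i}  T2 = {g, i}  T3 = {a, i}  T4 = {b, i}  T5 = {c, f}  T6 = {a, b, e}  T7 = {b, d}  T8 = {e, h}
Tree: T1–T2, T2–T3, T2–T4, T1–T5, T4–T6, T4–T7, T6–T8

A tree decomposition must satisfy three properties: every vertex lies in some bag; for every edge, both endpoints lie together in some bag; and for every vertex, the bags containing it form a connected subtree. Here bags containing vertex a are not connected in the tree, so the decomposition is invalid.

No — bags containing vertex a are not connected in the tree.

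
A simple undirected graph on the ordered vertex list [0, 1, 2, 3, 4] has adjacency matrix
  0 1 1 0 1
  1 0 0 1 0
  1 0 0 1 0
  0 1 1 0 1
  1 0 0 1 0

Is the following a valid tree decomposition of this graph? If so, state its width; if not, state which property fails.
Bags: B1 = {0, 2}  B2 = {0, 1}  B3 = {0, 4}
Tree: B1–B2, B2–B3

No — vertex 3 appears in no bag.

A tree decomposition must satisfy three properties: every vertex lies in some bag; for every edge, both endpoints lie together in some bag; and for every vertex, the bags containing it form a connected subtree. Here vertex 3 appears in no bag, so the decomposition is invalid.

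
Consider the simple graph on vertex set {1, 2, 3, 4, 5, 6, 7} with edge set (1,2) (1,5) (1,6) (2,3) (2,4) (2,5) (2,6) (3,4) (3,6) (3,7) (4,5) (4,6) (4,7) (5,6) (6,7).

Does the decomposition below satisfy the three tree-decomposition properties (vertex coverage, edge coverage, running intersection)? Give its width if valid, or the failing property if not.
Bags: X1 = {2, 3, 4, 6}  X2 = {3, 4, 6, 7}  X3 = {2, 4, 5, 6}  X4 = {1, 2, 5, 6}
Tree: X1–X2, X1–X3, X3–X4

Yes; width 3.

Checking the three conditions: (i) the bags cover all of {1, 2, 3, 4, 5, 6, 7}; (ii) for each edge, some bag contains both endpoints; (iii) the bags containing any fixed vertex form a subtree. All hold, so the decomposition is valid with width 4 − 1 = 3.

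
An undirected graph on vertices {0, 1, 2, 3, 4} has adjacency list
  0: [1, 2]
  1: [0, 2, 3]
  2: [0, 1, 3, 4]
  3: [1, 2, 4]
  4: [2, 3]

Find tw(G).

A width-2 tree decomposition is:
Bags: B1 = {0, 1, 2}  B2 = {1, 2, 3}  B3 = {2, 3, 4}
Tree: B1–B2, B2–B3
Each bag holds 3 vertices, so the decomposition has width 2, which upper-bounds the treewidth. Conversely, {0, 1, 2} is a clique of size 3, and the vertices of any clique must share a bag in every tree decomposition; so some bag has ≥ 3 vertices and tw(G) ≥ 2. Combining the bounds, tw(G) = 2.

2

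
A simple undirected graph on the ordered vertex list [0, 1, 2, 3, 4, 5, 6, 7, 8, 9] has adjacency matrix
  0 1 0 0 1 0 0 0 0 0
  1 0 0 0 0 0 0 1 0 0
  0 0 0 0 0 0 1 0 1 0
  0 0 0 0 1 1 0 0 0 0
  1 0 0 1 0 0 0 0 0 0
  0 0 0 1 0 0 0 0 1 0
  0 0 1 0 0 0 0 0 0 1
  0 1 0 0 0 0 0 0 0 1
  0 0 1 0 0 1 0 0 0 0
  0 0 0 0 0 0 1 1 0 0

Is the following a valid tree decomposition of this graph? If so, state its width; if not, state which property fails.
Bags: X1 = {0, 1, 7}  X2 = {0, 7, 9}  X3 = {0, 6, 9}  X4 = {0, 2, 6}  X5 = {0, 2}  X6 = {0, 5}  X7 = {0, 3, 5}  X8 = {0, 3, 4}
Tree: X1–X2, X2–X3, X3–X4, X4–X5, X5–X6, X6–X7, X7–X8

No — vertex 8 appears in no bag.

A tree decomposition must satisfy three properties: every vertex lies in some bag; for every edge, both endpoints lie together in some bag; and for every vertex, the bags containing it form a connected subtree. Here vertex 8 appears in no bag, so the decomposition is invalid.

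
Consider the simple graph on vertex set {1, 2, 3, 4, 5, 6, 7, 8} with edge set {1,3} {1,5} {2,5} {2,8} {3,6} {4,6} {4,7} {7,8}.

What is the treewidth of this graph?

A width-2 tree decomposition is:
Bags: B1 = {1, 3, 6}  B2 = {1, 5, 6}  B3 = {2, 5, 6}  B4 = {2, 6, 8}  B5 = {6, 7, 8}  B6 = {4, 6, 7}
Tree: B1–B2, B2–B3, B3–B4, B4–B5, B5–B6
Each bag holds 3 vertices, so the decomposition has width 2, which upper-bounds the treewidth. Since 6–3–1–5–2–8–7–4–6 is a cycle in G, G is not acyclic. Forests are exactly the graphs of treewidth ≤ 1, so tw(G) ≥ 2. Combining the bounds, tw(G) = 2.

2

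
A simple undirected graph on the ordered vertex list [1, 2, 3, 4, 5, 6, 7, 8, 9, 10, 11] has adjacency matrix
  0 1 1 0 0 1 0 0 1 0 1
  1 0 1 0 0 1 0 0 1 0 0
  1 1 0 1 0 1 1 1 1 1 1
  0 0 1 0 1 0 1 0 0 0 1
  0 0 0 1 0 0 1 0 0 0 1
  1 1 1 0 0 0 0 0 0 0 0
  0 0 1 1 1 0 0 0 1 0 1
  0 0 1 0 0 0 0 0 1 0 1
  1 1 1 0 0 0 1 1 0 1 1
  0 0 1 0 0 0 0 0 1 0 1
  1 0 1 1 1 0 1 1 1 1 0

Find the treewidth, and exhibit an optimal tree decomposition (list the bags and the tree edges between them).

Every bag has size at most 4, so the width is 4 − 1 = 3 and tw(G) ≤ 3. Conversely, {1, 2, 3, 9} is a clique of size 4, and the vertices of any clique must share a bag in every tree decomposition; so some bag has ≥ 4 vertices and tw(G) ≥ 3. Combining the bounds, tw(G) = 3.

Treewidth 3.
Bags: B1 = {1, 3, 9, 11}  B2 = {3, 8, 9, 11}  B3 = {3, 7, 9, 11}  B4 = {1, 2, 3, 9}  B5 = {3, 4, 7, 11}  B6 = {4, 5, 7, 11}  B7 = {1, 2, 3, 6}  B8 = {3, 9, 10, 11}
Tree: B1–B2, B1–B3, B1–B4, B3–B5, B5–B6, B4–B7, B2–B8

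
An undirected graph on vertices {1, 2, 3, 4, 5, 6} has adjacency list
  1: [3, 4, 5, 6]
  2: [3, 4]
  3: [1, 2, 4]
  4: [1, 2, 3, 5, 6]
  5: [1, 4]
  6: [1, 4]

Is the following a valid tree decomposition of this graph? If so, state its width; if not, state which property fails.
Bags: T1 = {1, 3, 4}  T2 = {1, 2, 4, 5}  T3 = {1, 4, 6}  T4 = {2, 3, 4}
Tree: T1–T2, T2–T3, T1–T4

A tree decomposition must satisfy three properties: every vertex lies in some bag; for every edge, both endpoints lie together in some bag; and for every vertex, the bags containing it form a connected subtree. Here bags containing vertex 2 are not connected in the tree, so the decomposition is invalid.

No — bags containing vertex 2 are not connected in the tree.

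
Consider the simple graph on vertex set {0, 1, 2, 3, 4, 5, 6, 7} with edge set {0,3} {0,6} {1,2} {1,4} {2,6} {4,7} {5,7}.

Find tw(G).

A width-1 tree decomposition is:
Bags: B1 = {5, 7}  B2 = {4, 7}  B3 = {1, 4}  B4 = {1, 2}  B5 = {2, 6}  B6 = {0, 6}  B7 = {0, 3}
Tree: B1–B2, B2–B3, B3–B4, B4–B5, B5–B6, B6–B7
Every bag has size at most 2, so the width is 2 − 1 = 1 and tw(G) ≤ 1. Any graph with an edge has treewidth ≥ 1, and G has the edge 5–7. Hence tw(G) = 1 exactly.

1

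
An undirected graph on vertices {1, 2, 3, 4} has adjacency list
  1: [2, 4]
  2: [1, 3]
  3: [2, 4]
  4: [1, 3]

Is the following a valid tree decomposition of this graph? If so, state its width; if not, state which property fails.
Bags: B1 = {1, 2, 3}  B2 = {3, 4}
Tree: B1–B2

A tree decomposition must satisfy three properties: every vertex lies in some bag; for every edge, both endpoints lie together in some bag; and for every vertex, the bags containing it form a connected subtree. Here edge (1,4) lies in no bag, so the decomposition is invalid.

No — edge (1,4) lies in no bag.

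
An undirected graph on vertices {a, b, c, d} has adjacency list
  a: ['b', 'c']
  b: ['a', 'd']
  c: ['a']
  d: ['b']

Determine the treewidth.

A width-1 tree decomposition is:
Bags: B1 = {a, b}  B2 = {a, c}  B3 = {b, d}
Tree: B1–B2, B1–B3
Every bag has size at most 2, so the width is 2 − 1 = 1 and tw(G) ≤ 1. G has an edge, so its treewidth is at least 1. Therefore the treewidth is 1.

1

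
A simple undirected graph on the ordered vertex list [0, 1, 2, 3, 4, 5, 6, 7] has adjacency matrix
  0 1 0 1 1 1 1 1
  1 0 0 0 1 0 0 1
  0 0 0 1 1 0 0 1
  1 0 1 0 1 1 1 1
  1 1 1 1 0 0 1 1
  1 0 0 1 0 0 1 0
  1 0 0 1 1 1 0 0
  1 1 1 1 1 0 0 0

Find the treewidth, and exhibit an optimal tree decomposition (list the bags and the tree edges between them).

Every bag has size at most 4, so the width is 4 − 1 = 3 and tw(G) ≤ 3. Conversely, {0, 1, 4, 7} is a clique of size 4, and the vertices of any clique must share a bag in every tree decomposition; so some bag has ≥ 4 vertices and tw(G) ≥ 3. Hence tw(G) = 3 exactly.

Treewidth 3.
One such decomposition:
Bags: B1 = {0, 3, 4, 6}  B2 = {0, 3, 4, 7}  B3 = {0, 3, 5, 6}  B4 = {0, 1, 4, 7}  B5 = {2, 3, 4, 7}
Tree: B1–B2, B1–B3, B2–B4, B2–B5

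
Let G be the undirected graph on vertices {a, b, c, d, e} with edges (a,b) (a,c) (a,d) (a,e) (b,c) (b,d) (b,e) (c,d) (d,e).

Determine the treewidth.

3

A width-3 tree decomposition is:
Bags: B1 = {a, b, d, e}  B2 = {a, b, c, d}
Tree: B1–B2
The largest bag has 4 vertices, giving width 3; this decomposition certifies tw(G) ≤ 3. Conversely, {a, b, d, e} is a clique of size 4, and the vertices of any clique must share a bag in every tree decomposition; so some bag has ≥ 4 vertices and tw(G) ≥ 3. The upper and lower bounds meet at 3, so that is the treewidth.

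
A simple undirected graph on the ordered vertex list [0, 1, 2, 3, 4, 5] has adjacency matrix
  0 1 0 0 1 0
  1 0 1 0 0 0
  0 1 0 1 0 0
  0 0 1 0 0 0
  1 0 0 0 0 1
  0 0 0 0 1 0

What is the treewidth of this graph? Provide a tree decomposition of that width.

Treewidth 1.
One optimal decomposition is:
Bags: B1 = {4, 5}  B2 = {0, 4}  B3 = {0, 1}  B4 = {1, 2}  B5 = {2, 3}
Tree: B1–B2, B2–B3, B3–B4, B4–B5

Each bag holds 2 vertices, so the decomposition has width 1, which upper-bounds the treewidth. Any graph with an edge has treewidth ≥ 1, and G has the edge 5–4. Hence tw(G) = 1 exactly.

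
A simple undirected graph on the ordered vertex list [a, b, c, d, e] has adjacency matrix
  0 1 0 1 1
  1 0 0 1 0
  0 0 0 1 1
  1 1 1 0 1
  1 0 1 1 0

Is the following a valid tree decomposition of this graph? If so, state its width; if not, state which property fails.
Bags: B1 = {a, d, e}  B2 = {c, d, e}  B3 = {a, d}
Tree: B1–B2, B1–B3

No — vertex b appears in no bag.

A tree decomposition must satisfy three properties: every vertex lies in some bag; for every edge, both endpoints lie together in some bag; and for every vertex, the bags containing it form a connected subtree. Here vertex b appears in no bag, so the decomposition is invalid.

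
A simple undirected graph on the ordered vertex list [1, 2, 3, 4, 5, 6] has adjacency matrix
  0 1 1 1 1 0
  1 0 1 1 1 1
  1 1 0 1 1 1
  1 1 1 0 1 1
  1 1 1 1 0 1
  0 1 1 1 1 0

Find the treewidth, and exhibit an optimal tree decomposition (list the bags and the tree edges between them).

Treewidth 4.
One such decomposition:
Bags: B1 = {1, 2, 3, 4, 5}  B2 = {2, 3, 4, 5, 6}
Tree: B1–B2

Every bag has size at most 5, so the width is 5 − 1 = 4 and tw(G) ≤ 4. Conversely, {1, 2, 3, 4, 5} is a clique of size 5, and the vertices of any clique must share a bag in every tree decomposition; so some bag has ≥ 5 vertices and tw(G) ≥ 4. Combining the bounds, tw(G) = 4.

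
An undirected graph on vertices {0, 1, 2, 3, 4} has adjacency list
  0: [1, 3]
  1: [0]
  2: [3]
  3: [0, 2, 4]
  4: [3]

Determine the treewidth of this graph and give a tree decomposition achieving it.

Treewidth 1.
One such decomposition:
Bags: B1 = {3, 4}  B2 = {0, 3}  B3 = {0, 1}  B4 = {2, 3}
Tree: B1–B2, B2–B3, B2–B4

The largest bag has 2 vertices, giving width 1; this decomposition certifies tw(G) ≤ 1. Since G has at least one edge (e.g. 3–4), it is not an edgeless graph, so tw(G) ≥ 1. Hence tw(G) = 1 exactly.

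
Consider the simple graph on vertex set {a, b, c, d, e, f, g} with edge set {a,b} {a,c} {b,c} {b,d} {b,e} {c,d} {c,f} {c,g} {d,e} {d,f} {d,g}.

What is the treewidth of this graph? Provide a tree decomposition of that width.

Treewidth 2.
One such decomposition:
Bags: B1 = {a, b, c}  B2 = {b, c, d}  B3 = {b, d, e}  B4 = {c, d, f}  B5 = {c, d, g}
Tree: B1–B2, B2–B3, B2–B4, B2–B5

The largest bag has 3 vertices, giving width 2; this decomposition certifies tw(G) ≤ 2. For the lower bound, the 3 vertices {b, d, e} are pairwise adjacent, and any tree decomposition puts a clique entirely inside one bag — forcing width ≥ 2. Therefore the treewidth is 2.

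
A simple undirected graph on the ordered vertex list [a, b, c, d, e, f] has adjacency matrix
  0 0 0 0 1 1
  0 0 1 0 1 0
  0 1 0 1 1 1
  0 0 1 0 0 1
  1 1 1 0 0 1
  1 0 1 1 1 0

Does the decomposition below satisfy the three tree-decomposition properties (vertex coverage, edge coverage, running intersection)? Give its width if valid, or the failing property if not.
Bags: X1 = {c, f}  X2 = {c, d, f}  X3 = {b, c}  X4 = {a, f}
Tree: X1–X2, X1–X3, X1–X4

No — vertex e appears in no bag.

A tree decomposition must satisfy three properties: every vertex lies in some bag; for every edge, both endpoints lie together in some bag; and for every vertex, the bags containing it form a connected subtree. Here vertex e appears in no bag, so the decomposition is invalid.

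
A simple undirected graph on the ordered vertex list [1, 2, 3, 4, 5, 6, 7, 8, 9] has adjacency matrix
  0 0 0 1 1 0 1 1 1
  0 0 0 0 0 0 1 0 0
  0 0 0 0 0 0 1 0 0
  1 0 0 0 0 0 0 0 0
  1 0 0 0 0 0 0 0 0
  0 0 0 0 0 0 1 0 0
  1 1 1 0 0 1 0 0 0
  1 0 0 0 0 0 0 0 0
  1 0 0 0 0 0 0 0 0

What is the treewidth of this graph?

1

A width-1 tree decomposition is:
Bags: B1 = {1, 7}  B2 = {1, 4}  B3 = {2, 7}  B4 = {1, 8}  B5 = {3, 7}  B6 = {1, 9}  B7 = {1, 5}  B8 = {6, 7}
Tree: B1–B2, B1–B3, B2–B4, B3–B5, B2–B6, B6–B7, B5–B8
Every bag has size at most 2, so the width is 2 − 1 = 1 and tw(G) ≤ 1. Any graph with an edge has treewidth ≥ 1, and G has the edge 7–1. Combining the bounds, tw(G) = 1.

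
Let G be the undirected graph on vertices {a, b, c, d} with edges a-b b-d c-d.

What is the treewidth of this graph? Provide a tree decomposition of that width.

Each bag holds 2 vertices, so the decomposition has width 1, which upper-bounds the treewidth. G has an edge, so its treewidth is at least 1. Therefore the treewidth is 1.

Treewidth 1.
One such decomposition:
Bags: B1 = {c, d}  B2 = {b, d}  B3 = {a, b}
Tree: B1–B2, B2–B3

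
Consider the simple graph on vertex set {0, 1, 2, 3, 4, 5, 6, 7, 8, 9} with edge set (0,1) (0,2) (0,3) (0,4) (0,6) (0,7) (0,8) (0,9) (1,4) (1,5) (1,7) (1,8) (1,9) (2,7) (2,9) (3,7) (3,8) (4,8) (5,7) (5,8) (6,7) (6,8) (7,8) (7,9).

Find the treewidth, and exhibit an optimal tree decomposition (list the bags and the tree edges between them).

Treewidth 3.
One optimal decomposition is:
Bags: B1 = {1, 5, 7, 8}  B2 = {0, 1, 7, 8}  B3 = {0, 1, 7, 9}  B4 = {0, 3, 7, 8}  B5 = {0, 2, 7, 9}  B6 = {0, 6, 7, 8}  B7 = {0, 1, 4, 8}
Tree: B1–B2, B2–B3, B2–B4, B3–B5, B4–B6, B2–B7

Every bag has size at most 4, so the width is 4 − 1 = 3 and tw(G) ≤ 3. Conversely, {0, 1, 4, 8} is a clique of size 4, and the vertices of any clique must share a bag in every tree decomposition; so some bag has ≥ 4 vertices and tw(G) ≥ 3. Hence tw(G) = 3 exactly.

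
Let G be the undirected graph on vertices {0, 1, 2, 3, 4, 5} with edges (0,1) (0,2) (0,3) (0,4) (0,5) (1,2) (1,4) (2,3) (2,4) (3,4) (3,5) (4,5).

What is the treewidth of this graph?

A width-3 tree decomposition is:
Bags: B1 = {0, 2, 3, 4}  B2 = {0, 3, 4, 5}  B3 = {0, 1, 2, 4}
Tree: B1–B2, B1–B3
Each bag holds 4 vertices, so the decomposition has width 3, which upper-bounds the treewidth. On the other hand G contains the 4-clique {0, 1, 2, 4}. A clique must lie in a single bag of any decomposition, so no decomposition can have width below 3. Combining the bounds, tw(G) = 3.

3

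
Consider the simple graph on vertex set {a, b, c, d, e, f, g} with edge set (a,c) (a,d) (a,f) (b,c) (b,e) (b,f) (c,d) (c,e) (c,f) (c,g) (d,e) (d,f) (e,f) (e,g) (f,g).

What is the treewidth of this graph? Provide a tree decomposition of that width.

Treewidth 3.
Bags: B1 = {c, d, e, f}  B2 = {a, c, d, f}  B3 = {b, c, e, f}  B4 = {c, e, f, g}
Tree: B1–B2, B1–B3, B1–B4

Every bag has size at most 4, so the width is 4 − 1 = 3 and tw(G) ≤ 3. Conversely, {c, d, e, f} is a clique of size 4, and the vertices of any clique must share a bag in every tree decomposition; so some bag has ≥ 4 vertices and tw(G) ≥ 3. Therefore the treewidth is 3.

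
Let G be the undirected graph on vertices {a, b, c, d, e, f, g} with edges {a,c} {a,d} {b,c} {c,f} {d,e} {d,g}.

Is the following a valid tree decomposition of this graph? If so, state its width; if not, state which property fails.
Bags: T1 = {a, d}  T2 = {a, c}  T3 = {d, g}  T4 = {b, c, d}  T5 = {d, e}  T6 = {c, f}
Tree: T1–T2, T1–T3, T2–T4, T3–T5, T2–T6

No — bags containing vertex d are not connected in the tree.

A tree decomposition must satisfy three properties: every vertex lies in some bag; for every edge, both endpoints lie together in some bag; and for every vertex, the bags containing it form a connected subtree. Here bags containing vertex d are not connected in the tree, so the decomposition is invalid.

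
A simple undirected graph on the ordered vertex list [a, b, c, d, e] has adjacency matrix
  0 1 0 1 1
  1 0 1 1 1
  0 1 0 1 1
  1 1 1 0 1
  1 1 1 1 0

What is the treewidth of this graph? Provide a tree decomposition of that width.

Every bag has size at most 4, so the width is 4 − 1 = 3 and tw(G) ≤ 3. Conversely, {b, c, d, e} is a clique of size 4, and the vertices of any clique must share a bag in every tree decomposition; so some bag has ≥ 4 vertices and tw(G) ≥ 3. The upper and lower bounds meet at 3, so that is the treewidth.

Treewidth 3.
One such decomposition:
Bags: B1 = {b, c, d, e}  B2 = {a, b, d, e}
Tree: B1–B2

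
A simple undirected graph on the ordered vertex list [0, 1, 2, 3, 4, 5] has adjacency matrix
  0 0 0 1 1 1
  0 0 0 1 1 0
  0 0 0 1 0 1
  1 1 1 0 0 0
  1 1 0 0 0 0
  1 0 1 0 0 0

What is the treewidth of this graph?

2

A width-2 tree decomposition is:
Bags: B1 = {0, 2, 5}  B2 = {0, 2, 3}  B3 = {0, 3, 4}  B4 = {1, 3, 4}
Tree: B1–B2, B2–B3, B3–B4
The largest bag has 3 vertices, giving width 2; this decomposition certifies tw(G) ≤ 2. Since 5–2–3–0–5 is a cycle in G, G is not acyclic. Forests are exactly the graphs of treewidth ≤ 1, so tw(G) ≥ 2. Combining the bounds, tw(G) = 2.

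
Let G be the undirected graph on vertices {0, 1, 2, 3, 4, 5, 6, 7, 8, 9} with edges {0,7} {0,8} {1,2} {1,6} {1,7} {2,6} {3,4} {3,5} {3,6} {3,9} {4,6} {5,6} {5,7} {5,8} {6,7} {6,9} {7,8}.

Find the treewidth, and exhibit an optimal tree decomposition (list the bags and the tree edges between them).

Treewidth 2.
Bags: B1 = {5, 6, 7}  B2 = {3, 5, 6}  B3 = {1, 6, 7}  B4 = {3, 6, 9}  B5 = {5, 7, 8}  B6 = {0, 7, 8}  B7 = {3, 4, 6}  B8 = {1, 2, 6}
Tree: B1–B2, B1–B3, B2–B4, B1–B5, B5–B6, B2–B7, B3–B8

The largest bag has 3 vertices, giving width 2; this decomposition certifies tw(G) ≤ 2. For the lower bound, the 3 vertices {0, 7, 8} are pairwise adjacent, and any tree decomposition puts a clique entirely inside one bag — forcing width ≥ 2. The upper and lower bounds meet at 2, so that is the treewidth.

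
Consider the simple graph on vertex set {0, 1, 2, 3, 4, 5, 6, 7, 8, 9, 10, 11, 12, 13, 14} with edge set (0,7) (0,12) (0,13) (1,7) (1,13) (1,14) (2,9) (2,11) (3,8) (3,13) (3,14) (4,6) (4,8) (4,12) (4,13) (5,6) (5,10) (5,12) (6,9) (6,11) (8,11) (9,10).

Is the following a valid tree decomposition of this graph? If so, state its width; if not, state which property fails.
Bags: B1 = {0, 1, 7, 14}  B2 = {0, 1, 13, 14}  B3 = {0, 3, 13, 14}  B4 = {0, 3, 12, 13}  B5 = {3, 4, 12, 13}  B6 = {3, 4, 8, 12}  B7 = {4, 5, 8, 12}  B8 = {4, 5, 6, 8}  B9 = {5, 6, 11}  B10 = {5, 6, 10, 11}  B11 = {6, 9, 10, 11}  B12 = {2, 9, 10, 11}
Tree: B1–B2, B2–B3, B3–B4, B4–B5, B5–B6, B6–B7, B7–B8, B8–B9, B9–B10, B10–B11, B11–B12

No — edge (8,11) lies in no bag.

A tree decomposition must satisfy three properties: every vertex lies in some bag; for every edge, both endpoints lie together in some bag; and for every vertex, the bags containing it form a connected subtree. Here edge (8,11) lies in no bag, so the decomposition is invalid.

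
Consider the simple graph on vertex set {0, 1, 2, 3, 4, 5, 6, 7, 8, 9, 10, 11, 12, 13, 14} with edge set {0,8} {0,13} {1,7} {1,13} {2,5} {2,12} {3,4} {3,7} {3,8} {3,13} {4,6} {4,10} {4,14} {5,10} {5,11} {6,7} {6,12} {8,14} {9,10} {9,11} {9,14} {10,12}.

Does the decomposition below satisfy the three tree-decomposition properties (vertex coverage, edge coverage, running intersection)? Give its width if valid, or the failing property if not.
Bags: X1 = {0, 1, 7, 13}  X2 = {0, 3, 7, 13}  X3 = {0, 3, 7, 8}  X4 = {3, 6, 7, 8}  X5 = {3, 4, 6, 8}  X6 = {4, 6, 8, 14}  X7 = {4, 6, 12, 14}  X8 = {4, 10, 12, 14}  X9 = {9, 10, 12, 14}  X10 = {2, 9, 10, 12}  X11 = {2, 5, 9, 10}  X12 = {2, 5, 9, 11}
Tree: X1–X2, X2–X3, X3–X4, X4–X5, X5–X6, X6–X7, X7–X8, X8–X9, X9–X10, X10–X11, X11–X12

Vertex coverage: the bags together contain {0, 1, 2, 3, 4, 5, 6, 7, 8, 9, 10, 11, 12, 13, 14}, the full vertex set. Edge coverage: each edge of G has both endpoints in at least one bag. Running intersection: for every vertex, the bags containing it form a connected subtree. All three properties hold, so this is a valid tree decomposition of width max|bag| − 1 = 3, and hence tw(G) ≤ 3.

Yes; width 3.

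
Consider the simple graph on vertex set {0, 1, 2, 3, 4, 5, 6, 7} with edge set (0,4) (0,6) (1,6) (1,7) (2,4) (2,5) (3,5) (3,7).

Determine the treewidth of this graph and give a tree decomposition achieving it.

The largest bag has 3 vertices, giving width 2; this decomposition certifies tw(G) ≤ 2. Since 3–7–1–6–0–4–2–5–3 is a cycle in G, G is not acyclic. Forests are exactly the graphs of treewidth ≤ 1, so tw(G) ≥ 2. The upper and lower bounds meet at 2, so that is the treewidth.

Treewidth 2.
Bags: B1 = {1, 3, 7}  B2 = {1, 3, 6}  B3 = {0, 3, 6}  B4 = {0, 3, 4}  B5 = {2, 3, 4}  B6 = {2, 3, 5}
Tree: B1–B2, B2–B3, B3–B4, B4–B5, B5–B6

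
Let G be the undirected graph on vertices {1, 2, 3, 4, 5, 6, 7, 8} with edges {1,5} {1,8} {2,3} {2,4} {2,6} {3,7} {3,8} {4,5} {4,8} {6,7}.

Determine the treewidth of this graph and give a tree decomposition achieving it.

Treewidth 2.
One such decomposition:
Bags: B1 = {2, 6, 7}  B2 = {2, 3, 7}  B3 = {2, 3, 4}  B4 = {3, 4, 8}  B5 = {4, 5, 8}  B6 = {1, 5, 8}
Tree: B1–B2, B2–B3, B3–B4, B4–B5, B5–B6

Every bag has size at most 3, so the width is 3 − 1 = 2 and tw(G) ≤ 2. The edges 6–7–3–2–6 form a cycle, so G is not a tree and its treewidth is at least 2. Hence tw(G) = 2 exactly.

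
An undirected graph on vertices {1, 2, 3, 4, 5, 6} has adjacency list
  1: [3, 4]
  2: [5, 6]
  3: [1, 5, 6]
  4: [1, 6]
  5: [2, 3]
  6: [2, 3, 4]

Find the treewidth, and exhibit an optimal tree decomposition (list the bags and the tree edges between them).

The largest bag has 3 vertices, giving width 2; this decomposition certifies tw(G) ≤ 2. For the lower bound, G contains the cycle 1–4–6–3–1, so G is not a forest; only forests have treewidth ≤ 1, hence tw(G) ≥ 2. The upper and lower bounds meet at 2, so that is the treewidth.

Treewidth 2.
One such decomposition:
Bags: B1 = {1, 3, 4}  B2 = {3, 4, 6}  B3 = {3, 5, 6}  B4 = {2, 5, 6}
Tree: B1–B2, B2–B3, B3–B4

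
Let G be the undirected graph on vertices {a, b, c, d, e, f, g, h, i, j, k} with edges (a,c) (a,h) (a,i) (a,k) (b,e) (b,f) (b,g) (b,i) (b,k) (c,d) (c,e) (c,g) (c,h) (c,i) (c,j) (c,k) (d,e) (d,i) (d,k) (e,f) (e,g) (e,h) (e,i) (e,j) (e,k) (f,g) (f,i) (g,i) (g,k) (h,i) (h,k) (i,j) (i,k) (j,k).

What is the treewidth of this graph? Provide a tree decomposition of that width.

Treewidth 4.
One such decomposition:
Bags: B1 = {c, e, g, i, k}  B2 = {c, e, h, i, k}  B3 = {c, e, i, j, k}  B4 = {b, e, g, i, k}  B5 = {b, e, f, g, i}  B6 = {a, c, h, i, k}  B7 = {c, d, e, i, k}
Tree: B1–B2, B2–B3, B1–B4, B4–B5, B2–B6, B1–B7

Each bag holds 5 vertices, so the decomposition has width 4, which upper-bounds the treewidth. On the other hand G contains the 5-clique {b, e, f, g, i}. A clique must lie in a single bag of any decomposition, so no decomposition can have width below 4. The upper and lower bounds meet at 4, so that is the treewidth.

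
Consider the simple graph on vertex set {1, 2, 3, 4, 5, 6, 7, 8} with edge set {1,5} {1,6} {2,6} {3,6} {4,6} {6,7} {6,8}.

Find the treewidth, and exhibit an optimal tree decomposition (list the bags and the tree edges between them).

Treewidth 1.
Bags: B1 = {6, 7}  B2 = {2, 6}  B3 = {6, 8}  B4 = {4, 6}  B5 = {3, 6}  B6 = {1, 6}  B7 = {1, 5}
Tree: B1–B2, B2–B3, B2–B4, B4–B5, B5–B6, B6–B7

Every bag has size at most 2, so the width is 2 − 1 = 1 and tw(G) ≤ 1. G has an edge, so its treewidth is at least 1. The upper and lower bounds meet at 1, so that is the treewidth.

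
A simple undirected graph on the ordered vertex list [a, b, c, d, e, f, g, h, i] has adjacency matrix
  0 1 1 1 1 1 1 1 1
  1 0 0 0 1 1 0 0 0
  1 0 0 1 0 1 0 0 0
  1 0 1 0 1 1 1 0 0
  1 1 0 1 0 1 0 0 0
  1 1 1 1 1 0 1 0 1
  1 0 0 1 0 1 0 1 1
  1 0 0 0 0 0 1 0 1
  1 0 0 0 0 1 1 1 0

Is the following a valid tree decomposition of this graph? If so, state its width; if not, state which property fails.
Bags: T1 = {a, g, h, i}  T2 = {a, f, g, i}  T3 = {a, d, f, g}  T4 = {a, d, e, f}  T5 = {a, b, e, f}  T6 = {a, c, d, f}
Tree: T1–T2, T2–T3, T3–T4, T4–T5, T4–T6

Every vertex of G appears in some bag (union = {a, b, c, d, e, f, g, h, i}); every edge is covered by a bag; and for each vertex v the set of bags containing v is connected in the bag tree. The decomposition is therefore valid. The largest bag has 4 vertices, so the width is 3.

Yes; width 3.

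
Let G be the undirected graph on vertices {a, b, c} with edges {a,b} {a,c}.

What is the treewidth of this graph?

A width-1 tree decomposition is:
Bags: B1 = {a, b}  B2 = {a, c}
Tree: B1–B2
Every bag has size at most 2, so the width is 2 − 1 = 1 and tw(G) ≤ 1. Since G has at least one edge (e.g. a–b), it is not an edgeless graph, so tw(G) ≥ 1. Combining the bounds, tw(G) = 1.

1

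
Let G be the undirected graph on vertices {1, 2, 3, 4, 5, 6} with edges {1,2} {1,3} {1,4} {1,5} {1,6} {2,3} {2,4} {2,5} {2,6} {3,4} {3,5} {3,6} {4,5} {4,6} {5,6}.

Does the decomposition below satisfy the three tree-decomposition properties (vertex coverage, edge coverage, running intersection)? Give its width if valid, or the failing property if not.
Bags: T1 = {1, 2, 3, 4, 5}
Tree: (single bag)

A tree decomposition must satisfy three properties: every vertex lies in some bag; for every edge, both endpoints lie together in some bag; and for every vertex, the bags containing it form a connected subtree. Here vertex 6 appears in no bag, so the decomposition is invalid.

No — vertex 6 appears in no bag.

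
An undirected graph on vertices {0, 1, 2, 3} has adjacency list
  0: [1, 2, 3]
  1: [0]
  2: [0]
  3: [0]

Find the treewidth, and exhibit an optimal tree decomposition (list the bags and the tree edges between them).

Treewidth 1.
Bags: B1 = {0, 3}  B2 = {0, 2}  B3 = {0, 1}
Tree: B1–B2, B2–B3

Every bag has size at most 2, so the width is 2 − 1 = 1 and tw(G) ≤ 1. Any graph with an edge has treewidth ≥ 1, and G has the edge 3–0. Combining the bounds, tw(G) = 1.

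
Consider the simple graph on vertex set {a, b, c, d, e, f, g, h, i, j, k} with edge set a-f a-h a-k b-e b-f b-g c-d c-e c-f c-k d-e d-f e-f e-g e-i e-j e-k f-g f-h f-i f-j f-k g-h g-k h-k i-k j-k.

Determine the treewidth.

A width-3 tree decomposition is:
Bags: B1 = {e, f, i, k}  B2 = {e, f, g, k}  B3 = {c, e, f, k}  B4 = {f, g, h, k}  B5 = {e, f, j, k}  B6 = {a, f, h, k}  B7 = {b, e, f, g}  B8 = {c, d, e, f}
Tree: B1–B2, B1–B3, B2–B4, B3–B5, B4–B6, B2–B7, B3–B8
Each bag holds 4 vertices, so the decomposition has width 3, which upper-bounds the treewidth. For the lower bound, the 4 vertices {c, d, e, f} are pairwise adjacent, and any tree decomposition puts a clique entirely inside one bag — forcing width ≥ 3. The upper and lower bounds meet at 3, so that is the treewidth.

3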